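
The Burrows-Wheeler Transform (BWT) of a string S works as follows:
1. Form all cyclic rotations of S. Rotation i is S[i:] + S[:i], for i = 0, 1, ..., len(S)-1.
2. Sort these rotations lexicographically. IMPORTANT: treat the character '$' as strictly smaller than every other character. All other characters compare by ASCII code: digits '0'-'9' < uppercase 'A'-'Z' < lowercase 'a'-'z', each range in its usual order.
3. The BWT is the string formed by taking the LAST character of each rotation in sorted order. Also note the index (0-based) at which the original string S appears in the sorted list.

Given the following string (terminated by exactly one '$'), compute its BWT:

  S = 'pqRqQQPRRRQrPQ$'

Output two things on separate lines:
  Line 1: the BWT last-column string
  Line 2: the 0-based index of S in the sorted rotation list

All 15 rotations (rotation i = S[i:]+S[:i]):
  rot[0] = pqRqQQPRRRQrPQ$
  rot[1] = qRqQQPRRRQrPQ$p
  rot[2] = RqQQPRRRQrPQ$pq
  rot[3] = qQQPRRRQrPQ$pqR
  rot[4] = QQPRRRQrPQ$pqRq
  rot[5] = QPRRRQrPQ$pqRqQ
  rot[6] = PRRRQrPQ$pqRqQQ
  rot[7] = RRRQrPQ$pqRqQQP
  rot[8] = RRQrPQ$pqRqQQPR
  rot[9] = RQrPQ$pqRqQQPRR
  rot[10] = QrPQ$pqRqQQPRRR
  rot[11] = rPQ$pqRqQQPRRRQ
  rot[12] = PQ$pqRqQQPRRRQr
  rot[13] = Q$pqRqQQPRRRQrP
  rot[14] = $pqRqQQPRRRQrPQ
Sorted (with $ < everything):
  sorted[0] = $pqRqQQPRRRQrPQ  (last char: 'Q')
  sorted[1] = PQ$pqRqQQPRRRQr  (last char: 'r')
  sorted[2] = PRRRQrPQ$pqRqQQ  (last char: 'Q')
  sorted[3] = Q$pqRqQQPRRRQrP  (last char: 'P')
  sorted[4] = QPRRRQrPQ$pqRqQ  (last char: 'Q')
  sorted[5] = QQPRRRQrPQ$pqRq  (last char: 'q')
  sorted[6] = QrPQ$pqRqQQPRRR  (last char: 'R')
  sorted[7] = RQrPQ$pqRqQQPRR  (last char: 'R')
  sorted[8] = RRQrPQ$pqRqQQPR  (last char: 'R')
  sorted[9] = RRRQrPQ$pqRqQQP  (last char: 'P')
  sorted[10] = RqQQPRRRQrPQ$pq  (last char: 'q')
  sorted[11] = pqRqQQPRRRQrPQ$  (last char: '$')
  sorted[12] = qQQPRRRQrPQ$pqR  (last char: 'R')
  sorted[13] = qRqQQPRRRQrPQ$p  (last char: 'p')
  sorted[14] = rPQ$pqRqQQPRRRQ  (last char: 'Q')
Last column: QrQPQqRRRPq$RpQ
Original string S is at sorted index 11

Answer: QrQPQqRRRPq$RpQ
11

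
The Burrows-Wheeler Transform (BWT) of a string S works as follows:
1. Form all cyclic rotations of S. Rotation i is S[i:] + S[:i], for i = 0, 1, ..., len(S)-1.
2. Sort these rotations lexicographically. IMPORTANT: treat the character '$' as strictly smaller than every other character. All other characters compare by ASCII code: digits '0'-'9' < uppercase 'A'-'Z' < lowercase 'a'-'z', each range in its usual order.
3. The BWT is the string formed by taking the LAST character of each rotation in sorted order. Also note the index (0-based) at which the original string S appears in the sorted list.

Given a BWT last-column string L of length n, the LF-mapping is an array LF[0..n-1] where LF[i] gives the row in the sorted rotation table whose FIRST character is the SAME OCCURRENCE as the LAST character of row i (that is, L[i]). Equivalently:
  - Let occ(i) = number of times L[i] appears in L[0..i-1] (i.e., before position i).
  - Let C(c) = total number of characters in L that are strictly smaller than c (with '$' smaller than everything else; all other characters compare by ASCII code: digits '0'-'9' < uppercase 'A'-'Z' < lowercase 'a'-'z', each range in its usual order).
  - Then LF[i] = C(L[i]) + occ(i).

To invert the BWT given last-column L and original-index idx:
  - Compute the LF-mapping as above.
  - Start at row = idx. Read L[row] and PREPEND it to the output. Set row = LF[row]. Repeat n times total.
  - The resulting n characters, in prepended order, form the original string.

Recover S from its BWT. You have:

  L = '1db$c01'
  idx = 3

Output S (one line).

Answer: 1d0cb1$

Derivation:
LF mapping: 2 6 4 0 5 1 3
Walk LF starting at row 3, prepending L[row]:
  step 1: row=3, L[3]='$', prepend. Next row=LF[3]=0
  step 2: row=0, L[0]='1', prepend. Next row=LF[0]=2
  step 3: row=2, L[2]='b', prepend. Next row=LF[2]=4
  step 4: row=4, L[4]='c', prepend. Next row=LF[4]=5
  step 5: row=5, L[5]='0', prepend. Next row=LF[5]=1
  step 6: row=1, L[1]='d', prepend. Next row=LF[1]=6
  step 7: row=6, L[6]='1', prepend. Next row=LF[6]=3
Reversed output: 1d0cb1$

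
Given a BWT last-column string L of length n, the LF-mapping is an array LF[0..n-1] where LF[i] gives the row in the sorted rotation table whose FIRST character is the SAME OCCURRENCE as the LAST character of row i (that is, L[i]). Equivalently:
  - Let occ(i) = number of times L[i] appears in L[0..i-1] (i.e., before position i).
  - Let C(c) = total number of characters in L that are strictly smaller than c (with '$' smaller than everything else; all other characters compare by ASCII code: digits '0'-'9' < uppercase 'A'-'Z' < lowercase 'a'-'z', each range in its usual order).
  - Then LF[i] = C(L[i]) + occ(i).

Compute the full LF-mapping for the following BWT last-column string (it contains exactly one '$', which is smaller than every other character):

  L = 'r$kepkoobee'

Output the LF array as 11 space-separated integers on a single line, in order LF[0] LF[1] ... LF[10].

Char counts: '$':1, 'b':1, 'e':3, 'k':2, 'o':2, 'p':1, 'r':1
C (first-col start): C('$')=0, C('b')=1, C('e')=2, C('k')=5, C('o')=7, C('p')=9, C('r')=10
L[0]='r': occ=0, LF[0]=C('r')+0=10+0=10
L[1]='$': occ=0, LF[1]=C('$')+0=0+0=0
L[2]='k': occ=0, LF[2]=C('k')+0=5+0=5
L[3]='e': occ=0, LF[3]=C('e')+0=2+0=2
L[4]='p': occ=0, LF[4]=C('p')+0=9+0=9
L[5]='k': occ=1, LF[5]=C('k')+1=5+1=6
L[6]='o': occ=0, LF[6]=C('o')+0=7+0=7
L[7]='o': occ=1, LF[7]=C('o')+1=7+1=8
L[8]='b': occ=0, LF[8]=C('b')+0=1+0=1
L[9]='e': occ=1, LF[9]=C('e')+1=2+1=3
L[10]='e': occ=2, LF[10]=C('e')+2=2+2=4

Answer: 10 0 5 2 9 6 7 8 1 3 4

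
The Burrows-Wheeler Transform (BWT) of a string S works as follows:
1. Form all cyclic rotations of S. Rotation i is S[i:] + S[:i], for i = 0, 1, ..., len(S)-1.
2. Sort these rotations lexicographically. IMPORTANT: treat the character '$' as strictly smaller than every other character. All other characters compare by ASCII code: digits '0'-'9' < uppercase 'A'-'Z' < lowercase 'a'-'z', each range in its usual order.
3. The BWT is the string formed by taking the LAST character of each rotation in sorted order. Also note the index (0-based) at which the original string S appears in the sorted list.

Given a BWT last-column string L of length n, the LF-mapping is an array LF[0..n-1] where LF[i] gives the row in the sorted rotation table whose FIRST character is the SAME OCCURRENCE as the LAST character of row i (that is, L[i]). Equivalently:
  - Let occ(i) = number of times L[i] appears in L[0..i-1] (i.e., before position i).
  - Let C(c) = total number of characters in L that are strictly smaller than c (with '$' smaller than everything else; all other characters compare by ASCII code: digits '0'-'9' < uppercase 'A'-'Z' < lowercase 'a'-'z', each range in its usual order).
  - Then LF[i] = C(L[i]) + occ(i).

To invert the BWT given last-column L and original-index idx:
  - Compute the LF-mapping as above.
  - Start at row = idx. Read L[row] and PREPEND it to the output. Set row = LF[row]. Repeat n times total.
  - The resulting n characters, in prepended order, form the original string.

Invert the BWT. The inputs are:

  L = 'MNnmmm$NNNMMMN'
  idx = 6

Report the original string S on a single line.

LF mapping: 1 5 13 10 11 12 0 6 7 8 2 3 4 9
Walk LF starting at row 6, prepending L[row]:
  step 1: row=6, L[6]='$', prepend. Next row=LF[6]=0
  step 2: row=0, L[0]='M', prepend. Next row=LF[0]=1
  step 3: row=1, L[1]='N', prepend. Next row=LF[1]=5
  step 4: row=5, L[5]='m', prepend. Next row=LF[5]=12
  step 5: row=12, L[12]='M', prepend. Next row=LF[12]=4
  step 6: row=4, L[4]='m', prepend. Next row=LF[4]=11
  step 7: row=11, L[11]='M', prepend. Next row=LF[11]=3
  step 8: row=3, L[3]='m', prepend. Next row=LF[3]=10
  step 9: row=10, L[10]='M', prepend. Next row=LF[10]=2
  step 10: row=2, L[2]='n', prepend. Next row=LF[2]=13
  step 11: row=13, L[13]='N', prepend. Next row=LF[13]=9
  step 12: row=9, L[9]='N', prepend. Next row=LF[9]=8
  step 13: row=8, L[8]='N', prepend. Next row=LF[8]=7
  step 14: row=7, L[7]='N', prepend. Next row=LF[7]=6
Reversed output: NNNNnMmMmMmNM$

Answer: NNNNnMmMmMmNM$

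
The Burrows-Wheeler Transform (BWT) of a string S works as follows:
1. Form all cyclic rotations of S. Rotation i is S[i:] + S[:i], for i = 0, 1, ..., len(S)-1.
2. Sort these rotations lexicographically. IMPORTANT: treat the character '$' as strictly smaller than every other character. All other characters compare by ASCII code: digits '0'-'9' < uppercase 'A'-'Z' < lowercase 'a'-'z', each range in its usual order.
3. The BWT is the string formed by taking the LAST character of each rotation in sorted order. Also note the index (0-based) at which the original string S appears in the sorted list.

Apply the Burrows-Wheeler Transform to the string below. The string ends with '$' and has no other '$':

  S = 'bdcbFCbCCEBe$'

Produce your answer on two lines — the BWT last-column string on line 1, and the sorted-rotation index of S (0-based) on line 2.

Answer: eEbCFCbCc$dbB
9

Derivation:
All 13 rotations (rotation i = S[i:]+S[:i]):
  rot[0] = bdcbFCbCCEBe$
  rot[1] = dcbFCbCCEBe$b
  rot[2] = cbFCbCCEBe$bd
  rot[3] = bFCbCCEBe$bdc
  rot[4] = FCbCCEBe$bdcb
  rot[5] = CbCCEBe$bdcbF
  rot[6] = bCCEBe$bdcbFC
  rot[7] = CCEBe$bdcbFCb
  rot[8] = CEBe$bdcbFCbC
  rot[9] = EBe$bdcbFCbCC
  rot[10] = Be$bdcbFCbCCE
  rot[11] = e$bdcbFCbCCEB
  rot[12] = $bdcbFCbCCEBe
Sorted (with $ < everything):
  sorted[0] = $bdcbFCbCCEBe  (last char: 'e')
  sorted[1] = Be$bdcbFCbCCE  (last char: 'E')
  sorted[2] = CCEBe$bdcbFCb  (last char: 'b')
  sorted[3] = CEBe$bdcbFCbC  (last char: 'C')
  sorted[4] = CbCCEBe$bdcbF  (last char: 'F')
  sorted[5] = EBe$bdcbFCbCC  (last char: 'C')
  sorted[6] = FCbCCEBe$bdcb  (last char: 'b')
  sorted[7] = bCCEBe$bdcbFC  (last char: 'C')
  sorted[8] = bFCbCCEBe$bdc  (last char: 'c')
  sorted[9] = bdcbFCbCCEBe$  (last char: '$')
  sorted[10] = cbFCbCCEBe$bd  (last char: 'd')
  sorted[11] = dcbFCbCCEBe$b  (last char: 'b')
  sorted[12] = e$bdcbFCbCCEB  (last char: 'B')
Last column: eEbCFCbCc$dbB
Original string S is at sorted index 9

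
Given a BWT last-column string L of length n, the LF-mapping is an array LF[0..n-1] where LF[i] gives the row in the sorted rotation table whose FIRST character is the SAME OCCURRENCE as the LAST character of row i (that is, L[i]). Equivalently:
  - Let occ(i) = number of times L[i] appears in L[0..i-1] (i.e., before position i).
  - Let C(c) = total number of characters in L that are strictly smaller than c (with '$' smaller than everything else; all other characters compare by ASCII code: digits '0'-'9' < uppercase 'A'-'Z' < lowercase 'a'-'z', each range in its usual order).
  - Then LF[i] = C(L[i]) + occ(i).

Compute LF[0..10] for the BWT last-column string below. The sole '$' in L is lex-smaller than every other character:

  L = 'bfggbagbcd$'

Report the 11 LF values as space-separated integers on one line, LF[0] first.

Char counts: '$':1, 'a':1, 'b':3, 'c':1, 'd':1, 'f':1, 'g':3
C (first-col start): C('$')=0, C('a')=1, C('b')=2, C('c')=5, C('d')=6, C('f')=7, C('g')=8
L[0]='b': occ=0, LF[0]=C('b')+0=2+0=2
L[1]='f': occ=0, LF[1]=C('f')+0=7+0=7
L[2]='g': occ=0, LF[2]=C('g')+0=8+0=8
L[3]='g': occ=1, LF[3]=C('g')+1=8+1=9
L[4]='b': occ=1, LF[4]=C('b')+1=2+1=3
L[5]='a': occ=0, LF[5]=C('a')+0=1+0=1
L[6]='g': occ=2, LF[6]=C('g')+2=8+2=10
L[7]='b': occ=2, LF[7]=C('b')+2=2+2=4
L[8]='c': occ=0, LF[8]=C('c')+0=5+0=5
L[9]='d': occ=0, LF[9]=C('d')+0=6+0=6
L[10]='$': occ=0, LF[10]=C('$')+0=0+0=0

Answer: 2 7 8 9 3 1 10 4 5 6 0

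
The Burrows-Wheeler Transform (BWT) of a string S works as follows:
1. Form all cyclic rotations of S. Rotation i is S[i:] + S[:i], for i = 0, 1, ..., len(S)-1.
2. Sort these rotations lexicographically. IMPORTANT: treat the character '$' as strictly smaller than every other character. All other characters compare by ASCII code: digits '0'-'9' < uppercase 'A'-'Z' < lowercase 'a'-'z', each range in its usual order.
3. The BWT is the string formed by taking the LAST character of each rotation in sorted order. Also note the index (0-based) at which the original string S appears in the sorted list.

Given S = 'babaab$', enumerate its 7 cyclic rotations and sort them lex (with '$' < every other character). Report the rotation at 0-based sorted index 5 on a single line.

Answer: baab$ba

Derivation:
All 7 rotations (rotation i = S[i:]+S[:i]):
  rot[0] = babaab$
  rot[1] = abaab$b
  rot[2] = baab$ba
  rot[3] = aab$bab
  rot[4] = ab$baba
  rot[5] = b$babaa
  rot[6] = $babaab
Sorted (with $ < everything):
  sorted[0] = $babaab
  sorted[1] = aab$bab
  sorted[2] = ab$baba
  sorted[3] = abaab$b
  sorted[4] = b$babaa
  sorted[5] = baab$ba
  sorted[6] = babaab$
sorted[5] = baab$ba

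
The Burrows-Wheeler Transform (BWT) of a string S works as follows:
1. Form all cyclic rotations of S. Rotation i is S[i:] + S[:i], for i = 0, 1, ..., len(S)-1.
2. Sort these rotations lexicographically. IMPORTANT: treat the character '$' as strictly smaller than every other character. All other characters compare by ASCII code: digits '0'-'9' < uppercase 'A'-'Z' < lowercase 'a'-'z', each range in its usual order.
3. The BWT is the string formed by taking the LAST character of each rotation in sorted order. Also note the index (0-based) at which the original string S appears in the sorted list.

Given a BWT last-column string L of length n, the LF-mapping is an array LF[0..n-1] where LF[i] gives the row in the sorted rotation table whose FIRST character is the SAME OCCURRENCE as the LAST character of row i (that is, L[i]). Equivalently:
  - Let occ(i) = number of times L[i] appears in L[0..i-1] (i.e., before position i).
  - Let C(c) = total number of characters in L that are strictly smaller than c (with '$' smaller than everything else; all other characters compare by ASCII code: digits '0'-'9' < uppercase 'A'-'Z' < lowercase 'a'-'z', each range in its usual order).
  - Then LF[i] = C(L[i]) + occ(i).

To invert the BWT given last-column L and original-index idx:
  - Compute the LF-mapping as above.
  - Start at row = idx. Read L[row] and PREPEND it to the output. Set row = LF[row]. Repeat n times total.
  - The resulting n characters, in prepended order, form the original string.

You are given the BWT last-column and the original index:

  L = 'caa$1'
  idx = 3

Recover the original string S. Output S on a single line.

LF mapping: 4 2 3 0 1
Walk LF starting at row 3, prepending L[row]:
  step 1: row=3, L[3]='$', prepend. Next row=LF[3]=0
  step 2: row=0, L[0]='c', prepend. Next row=LF[0]=4
  step 3: row=4, L[4]='1', prepend. Next row=LF[4]=1
  step 4: row=1, L[1]='a', prepend. Next row=LF[1]=2
  step 5: row=2, L[2]='a', prepend. Next row=LF[2]=3
Reversed output: aa1c$

Answer: aa1c$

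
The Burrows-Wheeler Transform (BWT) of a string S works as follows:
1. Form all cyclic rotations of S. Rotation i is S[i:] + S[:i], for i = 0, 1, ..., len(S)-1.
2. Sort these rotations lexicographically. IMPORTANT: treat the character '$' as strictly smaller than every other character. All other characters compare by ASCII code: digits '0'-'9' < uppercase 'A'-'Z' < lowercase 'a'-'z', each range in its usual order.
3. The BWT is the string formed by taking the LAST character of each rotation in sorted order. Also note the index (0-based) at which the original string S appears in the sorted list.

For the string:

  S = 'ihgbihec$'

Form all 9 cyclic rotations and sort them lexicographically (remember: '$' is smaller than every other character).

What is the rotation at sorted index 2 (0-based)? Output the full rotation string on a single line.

Answer: c$ihgbihe

Derivation:
All 9 rotations (rotation i = S[i:]+S[:i]):
  rot[0] = ihgbihec$
  rot[1] = hgbihec$i
  rot[2] = gbihec$ih
  rot[3] = bihec$ihg
  rot[4] = ihec$ihgb
  rot[5] = hec$ihgbi
  rot[6] = ec$ihgbih
  rot[7] = c$ihgbihe
  rot[8] = $ihgbihec
Sorted (with $ < everything):
  sorted[0] = $ihgbihec
  sorted[1] = bihec$ihg
  sorted[2] = c$ihgbihe
  sorted[3] = ec$ihgbih
  sorted[4] = gbihec$ih
  sorted[5] = hec$ihgbi
  sorted[6] = hgbihec$i
  sorted[7] = ihec$ihgb
  sorted[8] = ihgbihec$
sorted[2] = c$ihgbihe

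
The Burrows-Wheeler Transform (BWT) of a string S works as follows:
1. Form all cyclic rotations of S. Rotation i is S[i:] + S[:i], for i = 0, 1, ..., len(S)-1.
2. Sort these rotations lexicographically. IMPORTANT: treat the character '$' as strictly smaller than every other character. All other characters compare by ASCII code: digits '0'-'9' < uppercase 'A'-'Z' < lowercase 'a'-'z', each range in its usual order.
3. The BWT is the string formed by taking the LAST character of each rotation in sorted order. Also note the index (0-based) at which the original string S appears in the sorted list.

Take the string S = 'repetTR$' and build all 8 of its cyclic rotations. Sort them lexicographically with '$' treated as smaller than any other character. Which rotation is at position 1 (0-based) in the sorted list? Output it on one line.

Answer: R$repetT

Derivation:
All 8 rotations (rotation i = S[i:]+S[:i]):
  rot[0] = repetTR$
  rot[1] = epetTR$r
  rot[2] = petTR$re
  rot[3] = etTR$rep
  rot[4] = tTR$repe
  rot[5] = TR$repet
  rot[6] = R$repetT
  rot[7] = $repetTR
Sorted (with $ < everything):
  sorted[0] = $repetTR
  sorted[1] = R$repetT
  sorted[2] = TR$repet
  sorted[3] = epetTR$r
  sorted[4] = etTR$rep
  sorted[5] = petTR$re
  sorted[6] = repetTR$
  sorted[7] = tTR$repe
sorted[1] = R$repetT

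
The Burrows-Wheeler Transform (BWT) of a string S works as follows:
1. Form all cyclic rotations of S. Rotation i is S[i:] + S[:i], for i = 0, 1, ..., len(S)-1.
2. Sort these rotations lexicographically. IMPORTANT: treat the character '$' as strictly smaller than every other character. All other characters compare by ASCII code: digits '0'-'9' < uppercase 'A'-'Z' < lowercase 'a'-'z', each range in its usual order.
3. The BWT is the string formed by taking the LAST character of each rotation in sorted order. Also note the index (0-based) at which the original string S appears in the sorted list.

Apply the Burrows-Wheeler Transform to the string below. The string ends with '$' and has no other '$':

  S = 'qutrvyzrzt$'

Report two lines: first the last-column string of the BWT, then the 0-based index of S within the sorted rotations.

All 11 rotations (rotation i = S[i:]+S[:i]):
  rot[0] = qutrvyzrzt$
  rot[1] = utrvyzrzt$q
  rot[2] = trvyzrzt$qu
  rot[3] = rvyzrzt$qut
  rot[4] = vyzrzt$qutr
  rot[5] = yzrzt$qutrv
  rot[6] = zrzt$qutrvy
  rot[7] = rzt$qutrvyz
  rot[8] = zt$qutrvyzr
  rot[9] = t$qutrvyzrz
  rot[10] = $qutrvyzrzt
Sorted (with $ < everything):
  sorted[0] = $qutrvyzrzt  (last char: 't')
  sorted[1] = qutrvyzrzt$  (last char: '$')
  sorted[2] = rvyzrzt$qut  (last char: 't')
  sorted[3] = rzt$qutrvyz  (last char: 'z')
  sorted[4] = t$qutrvyzrz  (last char: 'z')
  sorted[5] = trvyzrzt$qu  (last char: 'u')
  sorted[6] = utrvyzrzt$q  (last char: 'q')
  sorted[7] = vyzrzt$qutr  (last char: 'r')
  sorted[8] = yzrzt$qutrv  (last char: 'v')
  sorted[9] = zrzt$qutrvy  (last char: 'y')
  sorted[10] = zt$qutrvyzr  (last char: 'r')
Last column: t$tzzuqrvyr
Original string S is at sorted index 1

Answer: t$tzzuqrvyr
1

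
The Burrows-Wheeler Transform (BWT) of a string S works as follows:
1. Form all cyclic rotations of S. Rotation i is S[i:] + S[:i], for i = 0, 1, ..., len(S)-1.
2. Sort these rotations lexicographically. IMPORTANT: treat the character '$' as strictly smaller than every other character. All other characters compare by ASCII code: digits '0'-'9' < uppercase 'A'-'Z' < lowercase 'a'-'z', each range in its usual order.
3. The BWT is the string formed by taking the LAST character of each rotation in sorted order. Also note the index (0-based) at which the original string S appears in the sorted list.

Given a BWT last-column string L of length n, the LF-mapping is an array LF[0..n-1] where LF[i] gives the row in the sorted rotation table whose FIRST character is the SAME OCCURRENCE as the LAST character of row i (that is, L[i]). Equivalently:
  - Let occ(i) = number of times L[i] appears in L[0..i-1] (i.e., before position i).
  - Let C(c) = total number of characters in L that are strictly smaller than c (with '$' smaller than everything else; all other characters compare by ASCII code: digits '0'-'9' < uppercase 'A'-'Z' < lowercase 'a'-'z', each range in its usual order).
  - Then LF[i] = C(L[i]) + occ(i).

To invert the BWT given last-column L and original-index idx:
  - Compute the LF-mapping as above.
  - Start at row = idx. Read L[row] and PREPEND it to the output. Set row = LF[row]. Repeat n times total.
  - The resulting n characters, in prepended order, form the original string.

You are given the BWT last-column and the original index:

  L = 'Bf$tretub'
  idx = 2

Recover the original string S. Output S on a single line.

Answer: butterfB$

Derivation:
LF mapping: 1 4 0 6 5 3 7 8 2
Walk LF starting at row 2, prepending L[row]:
  step 1: row=2, L[2]='$', prepend. Next row=LF[2]=0
  step 2: row=0, L[0]='B', prepend. Next row=LF[0]=1
  step 3: row=1, L[1]='f', prepend. Next row=LF[1]=4
  step 4: row=4, L[4]='r', prepend. Next row=LF[4]=5
  step 5: row=5, L[5]='e', prepend. Next row=LF[5]=3
  step 6: row=3, L[3]='t', prepend. Next row=LF[3]=6
  step 7: row=6, L[6]='t', prepend. Next row=LF[6]=7
  step 8: row=7, L[7]='u', prepend. Next row=LF[7]=8
  step 9: row=8, L[8]='b', prepend. Next row=LF[8]=2
Reversed output: butterfB$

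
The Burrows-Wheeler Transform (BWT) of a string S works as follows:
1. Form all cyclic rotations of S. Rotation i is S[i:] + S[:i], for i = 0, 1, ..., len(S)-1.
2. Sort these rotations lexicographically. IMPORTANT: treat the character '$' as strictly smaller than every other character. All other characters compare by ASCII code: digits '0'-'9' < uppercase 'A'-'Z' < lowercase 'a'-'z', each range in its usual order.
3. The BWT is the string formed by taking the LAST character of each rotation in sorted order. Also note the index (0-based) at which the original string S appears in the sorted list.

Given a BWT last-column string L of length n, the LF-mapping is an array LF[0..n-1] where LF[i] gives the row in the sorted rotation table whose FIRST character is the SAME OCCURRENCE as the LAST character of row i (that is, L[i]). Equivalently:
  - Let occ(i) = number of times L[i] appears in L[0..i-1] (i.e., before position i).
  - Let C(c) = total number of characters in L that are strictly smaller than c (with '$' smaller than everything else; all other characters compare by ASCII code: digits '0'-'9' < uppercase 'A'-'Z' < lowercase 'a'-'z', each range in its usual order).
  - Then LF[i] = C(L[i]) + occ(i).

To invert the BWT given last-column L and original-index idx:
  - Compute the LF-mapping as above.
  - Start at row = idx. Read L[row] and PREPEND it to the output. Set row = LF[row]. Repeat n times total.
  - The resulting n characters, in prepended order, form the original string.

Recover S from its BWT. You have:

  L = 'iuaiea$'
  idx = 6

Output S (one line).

Answer: uaaiei$

Derivation:
LF mapping: 4 6 1 5 3 2 0
Walk LF starting at row 6, prepending L[row]:
  step 1: row=6, L[6]='$', prepend. Next row=LF[6]=0
  step 2: row=0, L[0]='i', prepend. Next row=LF[0]=4
  step 3: row=4, L[4]='e', prepend. Next row=LF[4]=3
  step 4: row=3, L[3]='i', prepend. Next row=LF[3]=5
  step 5: row=5, L[5]='a', prepend. Next row=LF[5]=2
  step 6: row=2, L[2]='a', prepend. Next row=LF[2]=1
  step 7: row=1, L[1]='u', prepend. Next row=LF[1]=6
Reversed output: uaaiei$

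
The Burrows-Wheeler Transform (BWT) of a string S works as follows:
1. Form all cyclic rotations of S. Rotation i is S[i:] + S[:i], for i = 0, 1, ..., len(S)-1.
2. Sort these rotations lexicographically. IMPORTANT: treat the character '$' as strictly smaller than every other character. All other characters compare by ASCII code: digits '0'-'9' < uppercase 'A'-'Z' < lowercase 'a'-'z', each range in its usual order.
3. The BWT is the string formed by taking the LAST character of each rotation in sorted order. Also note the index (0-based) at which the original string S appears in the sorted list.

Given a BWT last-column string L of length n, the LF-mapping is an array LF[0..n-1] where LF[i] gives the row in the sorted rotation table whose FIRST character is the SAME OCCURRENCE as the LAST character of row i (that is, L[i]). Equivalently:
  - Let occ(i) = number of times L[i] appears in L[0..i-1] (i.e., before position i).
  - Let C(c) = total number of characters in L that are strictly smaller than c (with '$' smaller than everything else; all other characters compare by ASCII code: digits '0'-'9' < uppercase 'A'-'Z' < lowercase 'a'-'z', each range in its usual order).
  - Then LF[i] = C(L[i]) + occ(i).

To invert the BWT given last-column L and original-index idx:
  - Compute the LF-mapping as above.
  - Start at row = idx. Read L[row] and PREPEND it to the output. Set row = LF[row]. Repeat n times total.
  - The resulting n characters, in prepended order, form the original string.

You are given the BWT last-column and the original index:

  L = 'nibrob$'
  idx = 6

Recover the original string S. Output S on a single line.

LF mapping: 4 3 1 6 5 2 0
Walk LF starting at row 6, prepending L[row]:
  step 1: row=6, L[6]='$', prepend. Next row=LF[6]=0
  step 2: row=0, L[0]='n', prepend. Next row=LF[0]=4
  step 3: row=4, L[4]='o', prepend. Next row=LF[4]=5
  step 4: row=5, L[5]='b', prepend. Next row=LF[5]=2
  step 5: row=2, L[2]='b', prepend. Next row=LF[2]=1
  step 6: row=1, L[1]='i', prepend. Next row=LF[1]=3
  step 7: row=3, L[3]='r', prepend. Next row=LF[3]=6
Reversed output: ribbon$

Answer: ribbon$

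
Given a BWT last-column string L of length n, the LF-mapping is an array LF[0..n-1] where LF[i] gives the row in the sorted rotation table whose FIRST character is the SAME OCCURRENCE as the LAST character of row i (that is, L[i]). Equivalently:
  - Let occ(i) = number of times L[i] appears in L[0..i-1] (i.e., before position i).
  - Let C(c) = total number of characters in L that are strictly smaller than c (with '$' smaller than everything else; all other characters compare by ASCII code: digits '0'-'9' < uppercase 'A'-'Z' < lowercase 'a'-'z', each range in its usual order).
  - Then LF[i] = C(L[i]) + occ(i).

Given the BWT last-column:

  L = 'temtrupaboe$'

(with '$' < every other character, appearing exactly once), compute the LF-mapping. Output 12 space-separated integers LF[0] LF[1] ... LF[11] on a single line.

Char counts: '$':1, 'a':1, 'b':1, 'e':2, 'm':1, 'o':1, 'p':1, 'r':1, 't':2, 'u':1
C (first-col start): C('$')=0, C('a')=1, C('b')=2, C('e')=3, C('m')=5, C('o')=6, C('p')=7, C('r')=8, C('t')=9, C('u')=11
L[0]='t': occ=0, LF[0]=C('t')+0=9+0=9
L[1]='e': occ=0, LF[1]=C('e')+0=3+0=3
L[2]='m': occ=0, LF[2]=C('m')+0=5+0=5
L[3]='t': occ=1, LF[3]=C('t')+1=9+1=10
L[4]='r': occ=0, LF[4]=C('r')+0=8+0=8
L[5]='u': occ=0, LF[5]=C('u')+0=11+0=11
L[6]='p': occ=0, LF[6]=C('p')+0=7+0=7
L[7]='a': occ=0, LF[7]=C('a')+0=1+0=1
L[8]='b': occ=0, LF[8]=C('b')+0=2+0=2
L[9]='o': occ=0, LF[9]=C('o')+0=6+0=6
L[10]='e': occ=1, LF[10]=C('e')+1=3+1=4
L[11]='$': occ=0, LF[11]=C('$')+0=0+0=0

Answer: 9 3 5 10 8 11 7 1 2 6 4 0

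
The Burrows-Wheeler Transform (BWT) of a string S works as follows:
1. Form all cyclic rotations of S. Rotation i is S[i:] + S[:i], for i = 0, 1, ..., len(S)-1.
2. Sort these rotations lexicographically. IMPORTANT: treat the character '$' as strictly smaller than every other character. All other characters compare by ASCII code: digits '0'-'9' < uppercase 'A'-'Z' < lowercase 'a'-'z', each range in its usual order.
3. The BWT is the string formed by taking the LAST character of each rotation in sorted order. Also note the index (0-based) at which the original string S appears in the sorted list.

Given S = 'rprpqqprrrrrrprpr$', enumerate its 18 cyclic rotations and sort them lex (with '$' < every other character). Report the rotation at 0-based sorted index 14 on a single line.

Answer: rrrprpr$rprpqqprrr

Derivation:
All 18 rotations (rotation i = S[i:]+S[:i]):
  rot[0] = rprpqqprrrrrrprpr$
  rot[1] = prpqqprrrrrrprpr$r
  rot[2] = rpqqprrrrrrprpr$rp
  rot[3] = pqqprrrrrrprpr$rpr
  rot[4] = qqprrrrrrprpr$rprp
  rot[5] = qprrrrrrprpr$rprpq
  rot[6] = prrrrrrprpr$rprpqq
  rot[7] = rrrrrrprpr$rprpqqp
  rot[8] = rrrrrprpr$rprpqqpr
  rot[9] = rrrrprpr$rprpqqprr
  rot[10] = rrrprpr$rprpqqprrr
  rot[11] = rrprpr$rprpqqprrrr
  rot[12] = rprpr$rprpqqprrrrr
  rot[13] = prpr$rprpqqprrrrrr
  rot[14] = rpr$rprpqqprrrrrrp
  rot[15] = pr$rprpqqprrrrrrpr
  rot[16] = r$rprpqqprrrrrrprp
  rot[17] = $rprpqqprrrrrrprpr
Sorted (with $ < everything):
  sorted[0] = $rprpqqprrrrrrprpr
  sorted[1] = pqqprrrrrrprpr$rpr
  sorted[2] = pr$rprpqqprrrrrrpr
  sorted[3] = prpqqprrrrrrprpr$r
  sorted[4] = prpr$rprpqqprrrrrr
  sorted[5] = prrrrrrprpr$rprpqq
  sorted[6] = qprrrrrrprpr$rprpq
  sorted[7] = qqprrrrrrprpr$rprp
  sorted[8] = r$rprpqqprrrrrrprp
  sorted[9] = rpqqprrrrrrprpr$rp
  sorted[10] = rpr$rprpqqprrrrrrp
  sorted[11] = rprpqqprrrrrrprpr$
  sorted[12] = rprpr$rprpqqprrrrr
  sorted[13] = rrprpr$rprpqqprrrr
  sorted[14] = rrrprpr$rprpqqprrr
  sorted[15] = rrrrprpr$rprpqqprr
  sorted[16] = rrrrrprpr$rprpqqpr
  sorted[17] = rrrrrrprpr$rprpqqp
sorted[14] = rrrprpr$rprpqqprrr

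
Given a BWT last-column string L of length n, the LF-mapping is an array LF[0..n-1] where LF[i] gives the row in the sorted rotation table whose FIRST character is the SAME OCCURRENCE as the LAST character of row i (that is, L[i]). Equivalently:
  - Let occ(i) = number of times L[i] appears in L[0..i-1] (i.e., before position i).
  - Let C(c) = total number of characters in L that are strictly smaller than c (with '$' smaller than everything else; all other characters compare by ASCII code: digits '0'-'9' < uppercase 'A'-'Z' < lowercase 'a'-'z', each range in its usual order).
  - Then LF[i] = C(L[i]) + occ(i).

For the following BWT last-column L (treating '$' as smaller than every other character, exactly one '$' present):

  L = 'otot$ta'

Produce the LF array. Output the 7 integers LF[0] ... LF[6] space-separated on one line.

Answer: 2 4 3 5 0 6 1

Derivation:
Char counts: '$':1, 'a':1, 'o':2, 't':3
C (first-col start): C('$')=0, C('a')=1, C('o')=2, C('t')=4
L[0]='o': occ=0, LF[0]=C('o')+0=2+0=2
L[1]='t': occ=0, LF[1]=C('t')+0=4+0=4
L[2]='o': occ=1, LF[2]=C('o')+1=2+1=3
L[3]='t': occ=1, LF[3]=C('t')+1=4+1=5
L[4]='$': occ=0, LF[4]=C('$')+0=0+0=0
L[5]='t': occ=2, LF[5]=C('t')+2=4+2=6
L[6]='a': occ=0, LF[6]=C('a')+0=1+0=1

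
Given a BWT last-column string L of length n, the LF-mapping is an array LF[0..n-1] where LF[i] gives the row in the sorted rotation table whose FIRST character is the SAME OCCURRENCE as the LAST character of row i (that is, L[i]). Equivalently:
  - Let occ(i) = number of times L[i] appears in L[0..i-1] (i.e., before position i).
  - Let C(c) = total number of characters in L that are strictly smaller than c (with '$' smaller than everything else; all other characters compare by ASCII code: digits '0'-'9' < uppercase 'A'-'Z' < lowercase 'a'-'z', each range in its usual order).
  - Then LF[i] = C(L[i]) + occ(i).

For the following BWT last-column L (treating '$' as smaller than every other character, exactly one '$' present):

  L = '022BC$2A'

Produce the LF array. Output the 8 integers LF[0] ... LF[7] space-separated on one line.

Answer: 1 2 3 6 7 0 4 5

Derivation:
Char counts: '$':1, '0':1, '2':3, 'A':1, 'B':1, 'C':1
C (first-col start): C('$')=0, C('0')=1, C('2')=2, C('A')=5, C('B')=6, C('C')=7
L[0]='0': occ=0, LF[0]=C('0')+0=1+0=1
L[1]='2': occ=0, LF[1]=C('2')+0=2+0=2
L[2]='2': occ=1, LF[2]=C('2')+1=2+1=3
L[3]='B': occ=0, LF[3]=C('B')+0=6+0=6
L[4]='C': occ=0, LF[4]=C('C')+0=7+0=7
L[5]='$': occ=0, LF[5]=C('$')+0=0+0=0
L[6]='2': occ=2, LF[6]=C('2')+2=2+2=4
L[7]='A': occ=0, LF[7]=C('A')+0=5+0=5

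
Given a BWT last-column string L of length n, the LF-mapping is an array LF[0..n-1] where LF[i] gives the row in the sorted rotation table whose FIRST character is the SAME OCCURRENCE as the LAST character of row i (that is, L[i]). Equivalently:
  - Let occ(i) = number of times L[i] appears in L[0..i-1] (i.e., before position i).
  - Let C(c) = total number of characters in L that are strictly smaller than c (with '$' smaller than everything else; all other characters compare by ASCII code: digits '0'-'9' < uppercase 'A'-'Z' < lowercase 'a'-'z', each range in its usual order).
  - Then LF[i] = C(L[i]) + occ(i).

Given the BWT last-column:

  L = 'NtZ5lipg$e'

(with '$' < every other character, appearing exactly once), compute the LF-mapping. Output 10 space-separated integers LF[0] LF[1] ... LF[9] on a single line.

Answer: 2 9 3 1 7 6 8 5 0 4

Derivation:
Char counts: '$':1, '5':1, 'N':1, 'Z':1, 'e':1, 'g':1, 'i':1, 'l':1, 'p':1, 't':1
C (first-col start): C('$')=0, C('5')=1, C('N')=2, C('Z')=3, C('e')=4, C('g')=5, C('i')=6, C('l')=7, C('p')=8, C('t')=9
L[0]='N': occ=0, LF[0]=C('N')+0=2+0=2
L[1]='t': occ=0, LF[1]=C('t')+0=9+0=9
L[2]='Z': occ=0, LF[2]=C('Z')+0=3+0=3
L[3]='5': occ=0, LF[3]=C('5')+0=1+0=1
L[4]='l': occ=0, LF[4]=C('l')+0=7+0=7
L[5]='i': occ=0, LF[5]=C('i')+0=6+0=6
L[6]='p': occ=0, LF[6]=C('p')+0=8+0=8
L[7]='g': occ=0, LF[7]=C('g')+0=5+0=5
L[8]='$': occ=0, LF[8]=C('$')+0=0+0=0
L[9]='e': occ=0, LF[9]=C('e')+0=4+0=4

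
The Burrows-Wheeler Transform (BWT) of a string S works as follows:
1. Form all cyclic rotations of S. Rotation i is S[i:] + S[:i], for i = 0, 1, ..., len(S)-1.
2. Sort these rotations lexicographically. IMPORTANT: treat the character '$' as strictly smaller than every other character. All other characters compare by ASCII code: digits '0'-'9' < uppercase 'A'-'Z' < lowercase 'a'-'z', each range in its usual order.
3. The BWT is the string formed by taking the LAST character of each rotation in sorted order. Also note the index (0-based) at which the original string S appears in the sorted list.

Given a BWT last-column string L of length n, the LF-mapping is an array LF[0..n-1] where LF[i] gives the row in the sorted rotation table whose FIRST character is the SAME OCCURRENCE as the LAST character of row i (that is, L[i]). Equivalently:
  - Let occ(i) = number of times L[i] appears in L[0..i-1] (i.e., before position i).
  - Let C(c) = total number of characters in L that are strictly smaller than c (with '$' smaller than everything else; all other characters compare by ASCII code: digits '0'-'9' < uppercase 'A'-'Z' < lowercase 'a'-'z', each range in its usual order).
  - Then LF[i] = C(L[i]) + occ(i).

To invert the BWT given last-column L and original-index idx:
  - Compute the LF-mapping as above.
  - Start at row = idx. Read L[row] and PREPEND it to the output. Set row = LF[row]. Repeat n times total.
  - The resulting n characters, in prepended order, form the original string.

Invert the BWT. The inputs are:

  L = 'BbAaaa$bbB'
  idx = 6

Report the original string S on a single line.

LF mapping: 2 7 1 4 5 6 0 8 9 3
Walk LF starting at row 6, prepending L[row]:
  step 1: row=6, L[6]='$', prepend. Next row=LF[6]=0
  step 2: row=0, L[0]='B', prepend. Next row=LF[0]=2
  step 3: row=2, L[2]='A', prepend. Next row=LF[2]=1
  step 4: row=1, L[1]='b', prepend. Next row=LF[1]=7
  step 5: row=7, L[7]='b', prepend. Next row=LF[7]=8
  step 6: row=8, L[8]='b', prepend. Next row=LF[8]=9
  step 7: row=9, L[9]='B', prepend. Next row=LF[9]=3
  step 8: row=3, L[3]='a', prepend. Next row=LF[3]=4
  step 9: row=4, L[4]='a', prepend. Next row=LF[4]=5
  step 10: row=5, L[5]='a', prepend. Next row=LF[5]=6
Reversed output: aaaBbbbAB$

Answer: aaaBbbbAB$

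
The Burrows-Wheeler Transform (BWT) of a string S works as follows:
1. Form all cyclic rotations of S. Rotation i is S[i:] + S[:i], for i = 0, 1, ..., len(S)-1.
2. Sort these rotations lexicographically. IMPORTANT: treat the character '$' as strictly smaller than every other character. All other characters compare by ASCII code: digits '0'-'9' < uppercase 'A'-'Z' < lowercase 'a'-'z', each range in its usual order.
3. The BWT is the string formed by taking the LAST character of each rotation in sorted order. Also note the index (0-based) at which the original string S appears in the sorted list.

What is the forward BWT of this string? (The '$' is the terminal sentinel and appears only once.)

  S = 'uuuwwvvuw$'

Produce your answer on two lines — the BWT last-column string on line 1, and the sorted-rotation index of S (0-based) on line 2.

All 10 rotations (rotation i = S[i:]+S[:i]):
  rot[0] = uuuwwvvuw$
  rot[1] = uuwwvvuw$u
  rot[2] = uwwvvuw$uu
  rot[3] = wwvvuw$uuu
  rot[4] = wvvuw$uuuw
  rot[5] = vvuw$uuuww
  rot[6] = vuw$uuuwwv
  rot[7] = uw$uuuwwvv
  rot[8] = w$uuuwwvvu
  rot[9] = $uuuwwvvuw
Sorted (with $ < everything):
  sorted[0] = $uuuwwvvuw  (last char: 'w')
  sorted[1] = uuuwwvvuw$  (last char: '$')
  sorted[2] = uuwwvvuw$u  (last char: 'u')
  sorted[3] = uw$uuuwwvv  (last char: 'v')
  sorted[4] = uwwvvuw$uu  (last char: 'u')
  sorted[5] = vuw$uuuwwv  (last char: 'v')
  sorted[6] = vvuw$uuuww  (last char: 'w')
  sorted[7] = w$uuuwwvvu  (last char: 'u')
  sorted[8] = wvvuw$uuuw  (last char: 'w')
  sorted[9] = wwvvuw$uuu  (last char: 'u')
Last column: w$uvuvwuwu
Original string S is at sorted index 1

Answer: w$uvuvwuwu
1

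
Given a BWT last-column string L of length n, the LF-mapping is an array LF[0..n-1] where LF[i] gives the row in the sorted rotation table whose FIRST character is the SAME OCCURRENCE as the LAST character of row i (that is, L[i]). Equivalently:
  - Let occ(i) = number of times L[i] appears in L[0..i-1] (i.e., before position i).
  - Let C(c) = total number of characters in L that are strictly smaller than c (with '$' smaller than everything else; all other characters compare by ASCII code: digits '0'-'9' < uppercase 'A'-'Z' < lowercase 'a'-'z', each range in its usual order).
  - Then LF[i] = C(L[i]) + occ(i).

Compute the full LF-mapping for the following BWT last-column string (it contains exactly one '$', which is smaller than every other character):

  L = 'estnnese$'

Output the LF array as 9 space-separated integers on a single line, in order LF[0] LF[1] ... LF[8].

Answer: 1 6 8 4 5 2 7 3 0

Derivation:
Char counts: '$':1, 'e':3, 'n':2, 's':2, 't':1
C (first-col start): C('$')=0, C('e')=1, C('n')=4, C('s')=6, C('t')=8
L[0]='e': occ=0, LF[0]=C('e')+0=1+0=1
L[1]='s': occ=0, LF[1]=C('s')+0=6+0=6
L[2]='t': occ=0, LF[2]=C('t')+0=8+0=8
L[3]='n': occ=0, LF[3]=C('n')+0=4+0=4
L[4]='n': occ=1, LF[4]=C('n')+1=4+1=5
L[5]='e': occ=1, LF[5]=C('e')+1=1+1=2
L[6]='s': occ=1, LF[6]=C('s')+1=6+1=7
L[7]='e': occ=2, LF[7]=C('e')+2=1+2=3
L[8]='$': occ=0, LF[8]=C('$')+0=0+0=0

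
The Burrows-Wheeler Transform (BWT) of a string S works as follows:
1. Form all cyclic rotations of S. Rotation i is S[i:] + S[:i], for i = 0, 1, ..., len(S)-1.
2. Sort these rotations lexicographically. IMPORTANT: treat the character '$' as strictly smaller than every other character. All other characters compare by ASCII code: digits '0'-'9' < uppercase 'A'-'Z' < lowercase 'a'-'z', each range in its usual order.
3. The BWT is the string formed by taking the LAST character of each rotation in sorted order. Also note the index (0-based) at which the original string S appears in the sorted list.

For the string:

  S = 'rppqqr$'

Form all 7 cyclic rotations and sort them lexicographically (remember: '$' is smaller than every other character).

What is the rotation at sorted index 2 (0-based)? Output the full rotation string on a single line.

All 7 rotations (rotation i = S[i:]+S[:i]):
  rot[0] = rppqqr$
  rot[1] = ppqqr$r
  rot[2] = pqqr$rp
  rot[3] = qqr$rpp
  rot[4] = qr$rppq
  rot[5] = r$rppqq
  rot[6] = $rppqqr
Sorted (with $ < everything):
  sorted[0] = $rppqqr
  sorted[1] = ppqqr$r
  sorted[2] = pqqr$rp
  sorted[3] = qqr$rpp
  sorted[4] = qr$rppq
  sorted[5] = r$rppqq
  sorted[6] = rppqqr$
sorted[2] = pqqr$rp

Answer: pqqr$rp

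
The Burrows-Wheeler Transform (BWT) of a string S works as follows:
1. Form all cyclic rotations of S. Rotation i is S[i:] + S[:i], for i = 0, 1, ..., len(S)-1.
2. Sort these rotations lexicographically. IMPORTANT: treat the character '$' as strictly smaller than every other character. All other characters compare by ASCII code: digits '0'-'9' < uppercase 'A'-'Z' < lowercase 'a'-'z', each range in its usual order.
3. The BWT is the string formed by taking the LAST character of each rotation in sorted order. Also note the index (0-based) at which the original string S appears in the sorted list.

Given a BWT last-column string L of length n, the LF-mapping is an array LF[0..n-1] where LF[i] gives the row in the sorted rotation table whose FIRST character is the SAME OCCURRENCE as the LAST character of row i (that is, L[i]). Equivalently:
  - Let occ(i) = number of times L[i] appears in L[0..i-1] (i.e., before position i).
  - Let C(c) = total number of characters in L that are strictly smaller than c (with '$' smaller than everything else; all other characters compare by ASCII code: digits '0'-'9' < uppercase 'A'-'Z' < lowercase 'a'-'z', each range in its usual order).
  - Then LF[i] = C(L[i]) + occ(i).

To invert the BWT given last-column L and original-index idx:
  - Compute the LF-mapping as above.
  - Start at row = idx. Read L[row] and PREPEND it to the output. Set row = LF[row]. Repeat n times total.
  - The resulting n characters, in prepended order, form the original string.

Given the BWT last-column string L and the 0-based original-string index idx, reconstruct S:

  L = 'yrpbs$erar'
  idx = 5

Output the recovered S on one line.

Answer: raspberry$

Derivation:
LF mapping: 9 5 4 2 8 0 3 6 1 7
Walk LF starting at row 5, prepending L[row]:
  step 1: row=5, L[5]='$', prepend. Next row=LF[5]=0
  step 2: row=0, L[0]='y', prepend. Next row=LF[0]=9
  step 3: row=9, L[9]='r', prepend. Next row=LF[9]=7
  step 4: row=7, L[7]='r', prepend. Next row=LF[7]=6
  step 5: row=6, L[6]='e', prepend. Next row=LF[6]=3
  step 6: row=3, L[3]='b', prepend. Next row=LF[3]=2
  step 7: row=2, L[2]='p', prepend. Next row=LF[2]=4
  step 8: row=4, L[4]='s', prepend. Next row=LF[4]=8
  step 9: row=8, L[8]='a', prepend. Next row=LF[8]=1
  step 10: row=1, L[1]='r', prepend. Next row=LF[1]=5
Reversed output: raspberry$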